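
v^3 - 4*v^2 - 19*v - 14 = (v - 7)*(v + 1)*(v + 2)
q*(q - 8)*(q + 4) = q^3 - 4*q^2 - 32*q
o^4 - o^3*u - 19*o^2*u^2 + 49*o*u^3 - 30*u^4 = (o - 3*u)*(o - 2*u)*(o - u)*(o + 5*u)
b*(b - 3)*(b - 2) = b^3 - 5*b^2 + 6*b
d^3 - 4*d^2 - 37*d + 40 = (d - 8)*(d - 1)*(d + 5)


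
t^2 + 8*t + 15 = (t + 3)*(t + 5)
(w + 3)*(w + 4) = w^2 + 7*w + 12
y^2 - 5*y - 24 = (y - 8)*(y + 3)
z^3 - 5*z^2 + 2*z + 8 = (z - 4)*(z - 2)*(z + 1)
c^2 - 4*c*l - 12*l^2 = (c - 6*l)*(c + 2*l)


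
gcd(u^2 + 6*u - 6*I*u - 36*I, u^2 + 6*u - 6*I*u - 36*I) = u^2 + u*(6 - 6*I) - 36*I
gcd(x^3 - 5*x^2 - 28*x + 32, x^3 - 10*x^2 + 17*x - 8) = x^2 - 9*x + 8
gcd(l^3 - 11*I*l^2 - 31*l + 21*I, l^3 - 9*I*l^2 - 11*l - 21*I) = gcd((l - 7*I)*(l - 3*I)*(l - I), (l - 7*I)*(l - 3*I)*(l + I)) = l^2 - 10*I*l - 21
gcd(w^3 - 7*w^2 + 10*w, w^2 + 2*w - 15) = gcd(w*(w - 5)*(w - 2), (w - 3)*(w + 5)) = 1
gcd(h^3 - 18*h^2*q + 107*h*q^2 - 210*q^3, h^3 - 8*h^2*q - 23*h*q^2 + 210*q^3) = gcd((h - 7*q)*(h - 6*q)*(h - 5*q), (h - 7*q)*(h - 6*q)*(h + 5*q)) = h^2 - 13*h*q + 42*q^2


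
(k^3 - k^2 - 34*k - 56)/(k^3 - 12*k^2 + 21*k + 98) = (k + 4)/(k - 7)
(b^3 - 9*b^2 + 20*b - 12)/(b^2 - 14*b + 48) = (b^2 - 3*b + 2)/(b - 8)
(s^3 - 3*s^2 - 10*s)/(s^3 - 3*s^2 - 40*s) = (-s^2 + 3*s + 10)/(-s^2 + 3*s + 40)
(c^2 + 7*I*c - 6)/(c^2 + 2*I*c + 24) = (c + I)/(c - 4*I)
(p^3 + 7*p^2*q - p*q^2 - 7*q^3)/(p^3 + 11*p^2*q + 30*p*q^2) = (p^3 + 7*p^2*q - p*q^2 - 7*q^3)/(p*(p^2 + 11*p*q + 30*q^2))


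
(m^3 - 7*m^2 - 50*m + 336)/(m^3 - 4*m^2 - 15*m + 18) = (m^2 - m - 56)/(m^2 + 2*m - 3)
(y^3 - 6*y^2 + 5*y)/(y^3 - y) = (y - 5)/(y + 1)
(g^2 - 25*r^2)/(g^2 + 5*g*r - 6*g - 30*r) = (g - 5*r)/(g - 6)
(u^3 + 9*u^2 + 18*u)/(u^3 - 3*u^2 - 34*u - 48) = u*(u + 6)/(u^2 - 6*u - 16)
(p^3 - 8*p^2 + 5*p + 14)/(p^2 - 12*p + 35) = (p^2 - p - 2)/(p - 5)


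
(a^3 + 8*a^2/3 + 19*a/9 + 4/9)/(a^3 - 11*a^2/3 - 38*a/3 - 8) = (a + 1/3)/(a - 6)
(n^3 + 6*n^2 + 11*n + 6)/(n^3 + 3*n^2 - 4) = (n^2 + 4*n + 3)/(n^2 + n - 2)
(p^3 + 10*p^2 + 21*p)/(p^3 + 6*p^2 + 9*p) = (p + 7)/(p + 3)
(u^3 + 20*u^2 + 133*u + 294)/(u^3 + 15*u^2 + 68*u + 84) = (u + 7)/(u + 2)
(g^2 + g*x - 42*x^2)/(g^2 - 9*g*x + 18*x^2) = (-g - 7*x)/(-g + 3*x)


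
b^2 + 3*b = b*(b + 3)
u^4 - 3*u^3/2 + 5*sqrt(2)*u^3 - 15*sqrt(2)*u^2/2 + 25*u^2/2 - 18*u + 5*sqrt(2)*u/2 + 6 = (u - 1)*(u - 1/2)*(u + 2*sqrt(2))*(u + 3*sqrt(2))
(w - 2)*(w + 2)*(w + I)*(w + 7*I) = w^4 + 8*I*w^3 - 11*w^2 - 32*I*w + 28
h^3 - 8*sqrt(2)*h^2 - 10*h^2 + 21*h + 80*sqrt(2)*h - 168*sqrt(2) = (h - 7)*(h - 3)*(h - 8*sqrt(2))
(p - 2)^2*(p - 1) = p^3 - 5*p^2 + 8*p - 4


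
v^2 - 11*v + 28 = (v - 7)*(v - 4)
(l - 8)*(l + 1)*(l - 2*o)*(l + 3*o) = l^4 + l^3*o - 7*l^3 - 6*l^2*o^2 - 7*l^2*o - 8*l^2 + 42*l*o^2 - 8*l*o + 48*o^2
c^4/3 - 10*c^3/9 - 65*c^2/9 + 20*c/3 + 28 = (c/3 + 1)*(c - 6)*(c - 7/3)*(c + 2)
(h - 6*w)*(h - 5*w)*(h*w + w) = h^3*w - 11*h^2*w^2 + h^2*w + 30*h*w^3 - 11*h*w^2 + 30*w^3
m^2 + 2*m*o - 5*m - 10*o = (m - 5)*(m + 2*o)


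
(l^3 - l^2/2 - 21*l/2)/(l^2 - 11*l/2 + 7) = l*(l + 3)/(l - 2)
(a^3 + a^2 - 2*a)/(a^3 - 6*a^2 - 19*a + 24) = a*(a + 2)/(a^2 - 5*a - 24)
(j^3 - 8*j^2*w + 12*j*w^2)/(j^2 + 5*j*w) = (j^2 - 8*j*w + 12*w^2)/(j + 5*w)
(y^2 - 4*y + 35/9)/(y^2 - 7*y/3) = (y - 5/3)/y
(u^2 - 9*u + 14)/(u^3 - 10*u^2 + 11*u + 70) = (u - 2)/(u^2 - 3*u - 10)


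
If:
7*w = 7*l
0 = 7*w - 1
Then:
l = 1/7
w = 1/7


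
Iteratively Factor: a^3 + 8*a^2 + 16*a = (a + 4)*(a^2 + 4*a) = a*(a + 4)*(a + 4)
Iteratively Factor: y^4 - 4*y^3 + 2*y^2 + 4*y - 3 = (y - 1)*(y^3 - 3*y^2 - y + 3) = (y - 1)^2*(y^2 - 2*y - 3) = (y - 3)*(y - 1)^2*(y + 1)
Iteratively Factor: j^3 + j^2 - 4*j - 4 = (j - 2)*(j^2 + 3*j + 2) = (j - 2)*(j + 2)*(j + 1)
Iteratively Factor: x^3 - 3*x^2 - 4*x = (x - 4)*(x^2 + x) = (x - 4)*(x + 1)*(x)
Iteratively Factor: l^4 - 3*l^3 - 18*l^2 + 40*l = (l + 4)*(l^3 - 7*l^2 + 10*l) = (l - 5)*(l + 4)*(l^2 - 2*l) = (l - 5)*(l - 2)*(l + 4)*(l)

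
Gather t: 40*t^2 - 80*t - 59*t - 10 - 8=40*t^2 - 139*t - 18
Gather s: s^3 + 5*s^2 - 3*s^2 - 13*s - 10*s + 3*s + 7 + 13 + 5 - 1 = s^3 + 2*s^2 - 20*s + 24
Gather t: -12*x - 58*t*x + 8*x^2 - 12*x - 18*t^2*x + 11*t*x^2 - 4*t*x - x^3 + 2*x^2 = -18*t^2*x + t*(11*x^2 - 62*x) - x^3 + 10*x^2 - 24*x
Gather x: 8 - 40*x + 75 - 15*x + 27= 110 - 55*x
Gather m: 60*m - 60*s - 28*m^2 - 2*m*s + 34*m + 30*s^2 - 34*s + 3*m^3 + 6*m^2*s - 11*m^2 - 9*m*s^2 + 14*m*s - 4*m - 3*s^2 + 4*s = 3*m^3 + m^2*(6*s - 39) + m*(-9*s^2 + 12*s + 90) + 27*s^2 - 90*s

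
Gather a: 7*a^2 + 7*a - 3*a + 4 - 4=7*a^2 + 4*a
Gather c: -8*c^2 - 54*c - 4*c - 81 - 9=-8*c^2 - 58*c - 90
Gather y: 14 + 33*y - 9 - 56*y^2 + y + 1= -56*y^2 + 34*y + 6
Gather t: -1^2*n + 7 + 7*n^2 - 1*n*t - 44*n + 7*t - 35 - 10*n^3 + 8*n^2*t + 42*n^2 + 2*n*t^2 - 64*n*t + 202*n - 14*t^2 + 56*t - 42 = -10*n^3 + 49*n^2 + 157*n + t^2*(2*n - 14) + t*(8*n^2 - 65*n + 63) - 70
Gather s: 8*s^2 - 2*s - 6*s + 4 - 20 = 8*s^2 - 8*s - 16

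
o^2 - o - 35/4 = (o - 7/2)*(o + 5/2)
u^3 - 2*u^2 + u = u*(u - 1)^2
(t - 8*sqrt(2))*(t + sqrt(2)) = t^2 - 7*sqrt(2)*t - 16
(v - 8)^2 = v^2 - 16*v + 64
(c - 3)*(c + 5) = c^2 + 2*c - 15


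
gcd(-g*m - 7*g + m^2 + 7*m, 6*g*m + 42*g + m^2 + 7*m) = m + 7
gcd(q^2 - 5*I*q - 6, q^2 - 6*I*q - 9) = q - 3*I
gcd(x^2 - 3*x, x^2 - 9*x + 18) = x - 3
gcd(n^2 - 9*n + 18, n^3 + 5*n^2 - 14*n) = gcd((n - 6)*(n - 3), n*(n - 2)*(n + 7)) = 1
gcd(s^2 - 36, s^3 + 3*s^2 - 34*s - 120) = s - 6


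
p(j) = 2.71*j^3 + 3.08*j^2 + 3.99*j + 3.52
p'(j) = 8.13*j^2 + 6.16*j + 3.99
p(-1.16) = -1.19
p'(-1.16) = 7.78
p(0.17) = 4.30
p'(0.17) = 5.27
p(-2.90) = -48.24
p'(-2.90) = 54.50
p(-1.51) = -4.81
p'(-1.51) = 13.23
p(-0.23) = 2.73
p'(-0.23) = 3.00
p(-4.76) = -237.96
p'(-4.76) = 158.87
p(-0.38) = 2.30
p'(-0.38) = 2.82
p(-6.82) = -740.09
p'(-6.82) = 340.12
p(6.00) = 723.70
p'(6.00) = 333.63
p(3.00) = 116.38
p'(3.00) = 95.64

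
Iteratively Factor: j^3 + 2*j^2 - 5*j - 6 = (j + 1)*(j^2 + j - 6) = (j + 1)*(j + 3)*(j - 2)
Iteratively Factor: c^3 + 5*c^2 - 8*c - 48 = (c + 4)*(c^2 + c - 12) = (c - 3)*(c + 4)*(c + 4)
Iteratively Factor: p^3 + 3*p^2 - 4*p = (p + 4)*(p^2 - p) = p*(p + 4)*(p - 1)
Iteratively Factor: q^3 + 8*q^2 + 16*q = (q + 4)*(q^2 + 4*q) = q*(q + 4)*(q + 4)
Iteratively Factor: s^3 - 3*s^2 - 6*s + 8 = (s - 4)*(s^2 + s - 2) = (s - 4)*(s - 1)*(s + 2)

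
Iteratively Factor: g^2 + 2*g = (g)*(g + 2)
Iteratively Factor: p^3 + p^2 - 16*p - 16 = (p + 1)*(p^2 - 16) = (p + 1)*(p + 4)*(p - 4)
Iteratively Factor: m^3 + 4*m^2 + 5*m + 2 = (m + 1)*(m^2 + 3*m + 2) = (m + 1)*(m + 2)*(m + 1)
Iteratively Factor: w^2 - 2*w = (w)*(w - 2)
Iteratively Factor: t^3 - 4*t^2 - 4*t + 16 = (t + 2)*(t^2 - 6*t + 8) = (t - 2)*(t + 2)*(t - 4)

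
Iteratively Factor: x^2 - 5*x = (x - 5)*(x)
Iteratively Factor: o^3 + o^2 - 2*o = (o + 2)*(o^2 - o) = (o - 1)*(o + 2)*(o)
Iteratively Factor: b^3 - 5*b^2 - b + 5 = (b - 5)*(b^2 - 1) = (b - 5)*(b - 1)*(b + 1)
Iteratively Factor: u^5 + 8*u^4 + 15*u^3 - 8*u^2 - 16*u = (u)*(u^4 + 8*u^3 + 15*u^2 - 8*u - 16) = u*(u + 4)*(u^3 + 4*u^2 - u - 4) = u*(u + 4)^2*(u^2 - 1) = u*(u - 1)*(u + 4)^2*(u + 1)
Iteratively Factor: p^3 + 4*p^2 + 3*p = (p + 3)*(p^2 + p) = (p + 1)*(p + 3)*(p)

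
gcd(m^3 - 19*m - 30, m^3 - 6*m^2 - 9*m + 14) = m + 2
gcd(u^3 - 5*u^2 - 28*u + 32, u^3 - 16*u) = u + 4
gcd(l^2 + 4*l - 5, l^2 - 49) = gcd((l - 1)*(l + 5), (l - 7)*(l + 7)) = 1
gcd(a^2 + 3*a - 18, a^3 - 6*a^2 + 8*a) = 1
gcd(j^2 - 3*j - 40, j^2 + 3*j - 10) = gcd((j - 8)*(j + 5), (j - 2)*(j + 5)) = j + 5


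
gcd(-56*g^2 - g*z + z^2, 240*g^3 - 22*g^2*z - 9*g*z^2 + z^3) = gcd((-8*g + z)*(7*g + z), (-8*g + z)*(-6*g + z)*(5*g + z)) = -8*g + z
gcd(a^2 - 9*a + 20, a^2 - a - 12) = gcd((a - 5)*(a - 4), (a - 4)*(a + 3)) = a - 4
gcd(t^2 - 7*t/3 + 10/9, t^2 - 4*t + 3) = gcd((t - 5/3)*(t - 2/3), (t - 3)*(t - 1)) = 1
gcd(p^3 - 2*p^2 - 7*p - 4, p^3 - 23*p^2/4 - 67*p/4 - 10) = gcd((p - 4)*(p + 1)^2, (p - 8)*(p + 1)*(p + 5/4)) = p + 1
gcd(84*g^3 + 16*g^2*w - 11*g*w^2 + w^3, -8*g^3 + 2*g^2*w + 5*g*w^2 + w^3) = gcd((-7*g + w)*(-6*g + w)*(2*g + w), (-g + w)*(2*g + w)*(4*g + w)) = 2*g + w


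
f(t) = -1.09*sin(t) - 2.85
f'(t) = -1.09*cos(t)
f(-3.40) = -3.13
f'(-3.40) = 1.05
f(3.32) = -2.66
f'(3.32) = 1.07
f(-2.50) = -2.20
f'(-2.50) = 0.87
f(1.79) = -3.91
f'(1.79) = 0.24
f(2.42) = -3.57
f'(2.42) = 0.82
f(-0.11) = -2.73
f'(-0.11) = -1.08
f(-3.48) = -3.21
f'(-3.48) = 1.03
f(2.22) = -3.72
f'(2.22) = 0.66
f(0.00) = -2.85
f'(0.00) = -1.09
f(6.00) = -2.55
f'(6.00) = -1.05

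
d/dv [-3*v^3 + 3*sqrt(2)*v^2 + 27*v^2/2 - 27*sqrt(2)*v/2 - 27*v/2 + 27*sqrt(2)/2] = -9*v^2 + 6*sqrt(2)*v + 27*v - 27*sqrt(2)/2 - 27/2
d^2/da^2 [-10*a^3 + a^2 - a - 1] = 2 - 60*a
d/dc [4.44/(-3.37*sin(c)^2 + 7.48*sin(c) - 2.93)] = (29.9256*sin(c) - 33.2112)*cos(c)/(3.37*sin(c)^2 - 7.48*sin(c) + 2.93)^2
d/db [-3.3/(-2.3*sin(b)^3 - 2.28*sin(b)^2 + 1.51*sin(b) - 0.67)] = (-22.77*sin(b)^2 - 15.048*sin(b) + 4.983)*cos(b)/(2.3*sin(b)^3 + 2.28*sin(b)^2 - 1.51*sin(b) + 0.67)^2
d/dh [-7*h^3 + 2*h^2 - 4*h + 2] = -21*h^2 + 4*h - 4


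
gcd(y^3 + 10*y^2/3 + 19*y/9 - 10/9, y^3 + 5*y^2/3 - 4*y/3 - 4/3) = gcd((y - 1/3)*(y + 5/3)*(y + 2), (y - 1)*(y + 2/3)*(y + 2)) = y + 2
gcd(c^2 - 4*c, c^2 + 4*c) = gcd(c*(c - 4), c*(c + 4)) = c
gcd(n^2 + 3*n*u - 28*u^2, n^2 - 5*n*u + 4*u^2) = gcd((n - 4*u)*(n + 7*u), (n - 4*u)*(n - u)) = -n + 4*u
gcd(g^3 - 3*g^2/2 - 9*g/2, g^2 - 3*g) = g^2 - 3*g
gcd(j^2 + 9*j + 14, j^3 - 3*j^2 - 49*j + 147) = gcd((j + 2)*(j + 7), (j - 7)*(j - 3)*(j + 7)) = j + 7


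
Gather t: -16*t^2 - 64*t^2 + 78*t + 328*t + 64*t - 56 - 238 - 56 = -80*t^2 + 470*t - 350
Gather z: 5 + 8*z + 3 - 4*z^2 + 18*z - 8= -4*z^2 + 26*z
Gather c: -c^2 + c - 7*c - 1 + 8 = -c^2 - 6*c + 7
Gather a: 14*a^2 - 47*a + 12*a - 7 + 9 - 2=14*a^2 - 35*a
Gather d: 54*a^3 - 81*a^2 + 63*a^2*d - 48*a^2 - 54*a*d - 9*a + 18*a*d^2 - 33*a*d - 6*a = 54*a^3 - 129*a^2 + 18*a*d^2 - 15*a + d*(63*a^2 - 87*a)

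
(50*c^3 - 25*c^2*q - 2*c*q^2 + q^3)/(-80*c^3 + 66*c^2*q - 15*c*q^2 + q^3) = (5*c + q)/(-8*c + q)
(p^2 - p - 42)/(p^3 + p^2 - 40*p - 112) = (p + 6)/(p^2 + 8*p + 16)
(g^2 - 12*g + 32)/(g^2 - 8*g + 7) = (g^2 - 12*g + 32)/(g^2 - 8*g + 7)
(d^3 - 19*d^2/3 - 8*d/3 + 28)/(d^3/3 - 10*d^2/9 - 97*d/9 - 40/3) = 3*(-3*d^3 + 19*d^2 + 8*d - 84)/(-3*d^3 + 10*d^2 + 97*d + 120)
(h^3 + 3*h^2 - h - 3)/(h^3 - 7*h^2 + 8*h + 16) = (h^2 + 2*h - 3)/(h^2 - 8*h + 16)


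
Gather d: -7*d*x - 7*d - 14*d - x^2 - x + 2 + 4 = d*(-7*x - 21) - x^2 - x + 6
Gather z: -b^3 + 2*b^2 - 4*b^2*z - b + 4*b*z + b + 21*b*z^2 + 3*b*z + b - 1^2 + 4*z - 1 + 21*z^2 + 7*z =-b^3 + 2*b^2 + b + z^2*(21*b + 21) + z*(-4*b^2 + 7*b + 11) - 2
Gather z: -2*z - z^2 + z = -z^2 - z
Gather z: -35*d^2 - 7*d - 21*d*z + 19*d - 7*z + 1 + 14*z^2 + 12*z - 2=-35*d^2 + 12*d + 14*z^2 + z*(5 - 21*d) - 1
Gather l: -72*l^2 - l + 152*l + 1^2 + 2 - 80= -72*l^2 + 151*l - 77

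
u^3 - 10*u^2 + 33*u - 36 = (u - 4)*(u - 3)^2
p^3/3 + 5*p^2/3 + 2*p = p*(p/3 + 1)*(p + 2)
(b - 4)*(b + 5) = b^2 + b - 20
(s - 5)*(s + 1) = s^2 - 4*s - 5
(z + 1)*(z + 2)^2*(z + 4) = z^4 + 9*z^3 + 28*z^2 + 36*z + 16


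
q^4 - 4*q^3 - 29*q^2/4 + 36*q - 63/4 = (q - 7/2)*(q - 3)*(q - 1/2)*(q + 3)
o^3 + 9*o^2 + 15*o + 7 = (o + 1)^2*(o + 7)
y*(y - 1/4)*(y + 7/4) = y^3 + 3*y^2/2 - 7*y/16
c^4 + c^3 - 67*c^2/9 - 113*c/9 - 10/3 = (c - 3)*(c + 1/3)*(c + 5/3)*(c + 2)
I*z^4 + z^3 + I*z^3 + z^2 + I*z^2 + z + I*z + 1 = (z + 1)*(z - I)*(z + I)*(I*z + 1)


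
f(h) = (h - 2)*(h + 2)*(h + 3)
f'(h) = (h - 2)*(h + 2) + (h - 2)*(h + 3) + (h + 2)*(h + 3)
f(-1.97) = -0.12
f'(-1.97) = -4.18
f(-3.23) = -1.48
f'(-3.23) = 7.92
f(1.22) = -10.60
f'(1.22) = 7.79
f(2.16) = 3.43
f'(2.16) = 22.96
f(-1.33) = -3.73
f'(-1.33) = -6.67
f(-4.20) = -16.37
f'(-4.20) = 23.72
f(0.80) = -12.77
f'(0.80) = 2.72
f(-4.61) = -27.78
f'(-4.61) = 32.10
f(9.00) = 924.00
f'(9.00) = 293.00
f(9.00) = 924.00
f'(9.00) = 293.00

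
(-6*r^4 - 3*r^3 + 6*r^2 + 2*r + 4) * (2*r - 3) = -12*r^5 + 12*r^4 + 21*r^3 - 14*r^2 + 2*r - 12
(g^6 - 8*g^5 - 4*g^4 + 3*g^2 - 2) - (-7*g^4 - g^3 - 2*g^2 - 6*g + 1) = g^6 - 8*g^5 + 3*g^4 + g^3 + 5*g^2 + 6*g - 3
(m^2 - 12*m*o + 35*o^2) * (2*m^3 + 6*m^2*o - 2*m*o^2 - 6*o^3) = 2*m^5 - 18*m^4*o - 4*m^3*o^2 + 228*m^2*o^3 + 2*m*o^4 - 210*o^5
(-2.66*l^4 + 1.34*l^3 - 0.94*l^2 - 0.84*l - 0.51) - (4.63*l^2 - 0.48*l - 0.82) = -2.66*l^4 + 1.34*l^3 - 5.57*l^2 - 0.36*l + 0.31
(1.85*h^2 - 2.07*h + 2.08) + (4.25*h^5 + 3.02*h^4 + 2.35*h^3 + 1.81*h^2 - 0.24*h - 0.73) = 4.25*h^5 + 3.02*h^4 + 2.35*h^3 + 3.66*h^2 - 2.31*h + 1.35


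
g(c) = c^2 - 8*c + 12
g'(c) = 2*c - 8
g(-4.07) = 61.12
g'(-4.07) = -16.14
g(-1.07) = 21.70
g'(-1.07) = -10.14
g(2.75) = -2.44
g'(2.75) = -2.50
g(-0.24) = 13.98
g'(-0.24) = -8.48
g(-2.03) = 32.36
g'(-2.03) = -12.06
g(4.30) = -3.91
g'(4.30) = 0.60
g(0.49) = 8.32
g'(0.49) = -7.02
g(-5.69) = 89.90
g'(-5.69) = -19.38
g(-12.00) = 252.00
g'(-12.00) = -32.00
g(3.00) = -3.00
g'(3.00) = -2.00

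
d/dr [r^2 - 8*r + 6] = 2*r - 8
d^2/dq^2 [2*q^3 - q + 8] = 12*q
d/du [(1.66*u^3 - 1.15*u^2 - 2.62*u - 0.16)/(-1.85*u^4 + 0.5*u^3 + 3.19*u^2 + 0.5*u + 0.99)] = (3.071*u^6 - 4.255*u^5 - 8.6706*u^4 + 3.096*u^3 + 12.953*u^2 - 1.2562*u - 2.5138)/(3.4225*u^8 - 1.85*u^7 - 11.553*u^6 + 1.34*u^5 + 7.0131*u^4 + 4.18*u^3 + 6.5662*u^2 + 0.99*u + 0.9801)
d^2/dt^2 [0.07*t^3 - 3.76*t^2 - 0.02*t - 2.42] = 0.42*t - 7.52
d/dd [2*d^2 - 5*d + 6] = 4*d - 5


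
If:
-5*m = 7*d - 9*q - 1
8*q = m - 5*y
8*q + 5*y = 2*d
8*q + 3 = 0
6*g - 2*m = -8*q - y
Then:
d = -19/136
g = 43/136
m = -19/68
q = -3/8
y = 37/68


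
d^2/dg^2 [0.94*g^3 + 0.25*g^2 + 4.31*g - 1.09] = 5.64*g + 0.5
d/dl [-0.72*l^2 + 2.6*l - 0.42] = 2.6 - 1.44*l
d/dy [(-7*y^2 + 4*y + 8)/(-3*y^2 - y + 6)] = (19*y^2 - 36*y + 32)/(9*y^4 + 6*y^3 - 35*y^2 - 12*y + 36)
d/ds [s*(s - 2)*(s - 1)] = 3*s^2 - 6*s + 2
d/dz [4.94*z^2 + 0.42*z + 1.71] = 9.88*z + 0.42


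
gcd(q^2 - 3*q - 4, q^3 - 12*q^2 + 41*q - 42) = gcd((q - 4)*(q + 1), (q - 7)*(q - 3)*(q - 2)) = 1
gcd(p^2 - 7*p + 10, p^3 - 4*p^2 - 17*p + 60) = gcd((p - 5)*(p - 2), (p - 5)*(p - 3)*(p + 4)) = p - 5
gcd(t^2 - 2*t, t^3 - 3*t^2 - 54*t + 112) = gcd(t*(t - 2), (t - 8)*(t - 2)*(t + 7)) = t - 2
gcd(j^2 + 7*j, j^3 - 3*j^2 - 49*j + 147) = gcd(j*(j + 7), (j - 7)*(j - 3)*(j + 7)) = j + 7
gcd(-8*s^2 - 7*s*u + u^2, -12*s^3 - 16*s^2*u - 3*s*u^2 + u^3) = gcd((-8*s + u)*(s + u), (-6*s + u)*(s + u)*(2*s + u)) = s + u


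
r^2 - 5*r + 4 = (r - 4)*(r - 1)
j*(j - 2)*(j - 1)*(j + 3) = j^4 - 7*j^2 + 6*j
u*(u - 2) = u^2 - 2*u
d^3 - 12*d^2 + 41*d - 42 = (d - 7)*(d - 3)*(d - 2)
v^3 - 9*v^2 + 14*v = v*(v - 7)*(v - 2)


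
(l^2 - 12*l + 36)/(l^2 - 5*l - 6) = (l - 6)/(l + 1)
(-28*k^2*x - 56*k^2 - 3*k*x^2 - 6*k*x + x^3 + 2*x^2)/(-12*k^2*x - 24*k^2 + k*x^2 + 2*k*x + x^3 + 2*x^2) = (-7*k + x)/(-3*k + x)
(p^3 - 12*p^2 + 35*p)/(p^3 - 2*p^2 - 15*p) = (p - 7)/(p + 3)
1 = 1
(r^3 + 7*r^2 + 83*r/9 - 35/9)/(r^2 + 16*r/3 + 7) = (3*r^2 + 14*r - 5)/(3*(r + 3))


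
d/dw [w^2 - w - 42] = 2*w - 1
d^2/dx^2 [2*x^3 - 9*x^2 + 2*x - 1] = 12*x - 18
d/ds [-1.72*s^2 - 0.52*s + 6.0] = -3.44*s - 0.52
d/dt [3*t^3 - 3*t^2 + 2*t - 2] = 9*t^2 - 6*t + 2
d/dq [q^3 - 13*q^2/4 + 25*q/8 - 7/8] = 3*q^2 - 13*q/2 + 25/8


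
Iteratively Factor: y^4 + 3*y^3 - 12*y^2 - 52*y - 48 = (y - 4)*(y^3 + 7*y^2 + 16*y + 12) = (y - 4)*(y + 3)*(y^2 + 4*y + 4) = (y - 4)*(y + 2)*(y + 3)*(y + 2)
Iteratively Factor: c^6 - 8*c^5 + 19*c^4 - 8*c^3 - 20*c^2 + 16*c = (c - 1)*(c^5 - 7*c^4 + 12*c^3 + 4*c^2 - 16*c) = c*(c - 1)*(c^4 - 7*c^3 + 12*c^2 + 4*c - 16) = c*(c - 1)*(c + 1)*(c^3 - 8*c^2 + 20*c - 16) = c*(c - 2)*(c - 1)*(c + 1)*(c^2 - 6*c + 8) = c*(c - 4)*(c - 2)*(c - 1)*(c + 1)*(c - 2)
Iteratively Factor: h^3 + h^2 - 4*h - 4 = (h + 1)*(h^2 - 4) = (h + 1)*(h + 2)*(h - 2)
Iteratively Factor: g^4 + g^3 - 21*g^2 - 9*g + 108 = (g - 3)*(g^3 + 4*g^2 - 9*g - 36) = (g - 3)^2*(g^2 + 7*g + 12) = (g - 3)^2*(g + 4)*(g + 3)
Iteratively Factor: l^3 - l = (l - 1)*(l^2 + l) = (l - 1)*(l + 1)*(l)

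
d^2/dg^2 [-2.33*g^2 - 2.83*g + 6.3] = -4.66000000000000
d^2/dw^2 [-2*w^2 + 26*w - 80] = -4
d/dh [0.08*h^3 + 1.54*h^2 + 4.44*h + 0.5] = 0.24*h^2 + 3.08*h + 4.44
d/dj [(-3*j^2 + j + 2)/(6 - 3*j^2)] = (j^2 - 8*j + 2)/(3*(j^4 - 4*j^2 + 4))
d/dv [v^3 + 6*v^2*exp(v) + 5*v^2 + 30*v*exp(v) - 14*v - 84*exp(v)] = 6*v^2*exp(v) + 3*v^2 + 42*v*exp(v) + 10*v - 54*exp(v) - 14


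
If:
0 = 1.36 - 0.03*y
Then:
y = 45.33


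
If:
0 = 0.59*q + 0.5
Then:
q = -0.85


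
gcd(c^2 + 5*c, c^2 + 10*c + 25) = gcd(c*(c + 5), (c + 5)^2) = c + 5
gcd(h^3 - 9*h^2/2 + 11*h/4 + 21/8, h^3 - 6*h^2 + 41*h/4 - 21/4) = h^2 - 5*h + 21/4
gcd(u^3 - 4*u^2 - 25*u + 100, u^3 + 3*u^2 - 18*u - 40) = u^2 + u - 20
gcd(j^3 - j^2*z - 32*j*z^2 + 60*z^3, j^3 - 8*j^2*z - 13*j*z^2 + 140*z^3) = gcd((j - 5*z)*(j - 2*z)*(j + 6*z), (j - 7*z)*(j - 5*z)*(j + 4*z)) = -j + 5*z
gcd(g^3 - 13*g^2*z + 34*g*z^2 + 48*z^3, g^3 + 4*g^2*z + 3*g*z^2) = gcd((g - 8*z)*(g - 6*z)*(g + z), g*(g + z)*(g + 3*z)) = g + z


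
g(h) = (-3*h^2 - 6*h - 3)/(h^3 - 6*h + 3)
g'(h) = (6 - 3*h^2)*(-3*h^2 - 6*h - 3)/(h^3 - 6*h + 3)^2 + (-6*h - 6)/(h^3 - 6*h + 3)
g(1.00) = 6.00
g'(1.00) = -3.00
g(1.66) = 8.90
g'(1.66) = 15.14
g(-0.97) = -0.00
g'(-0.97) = -0.02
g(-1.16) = -0.01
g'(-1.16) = 0.11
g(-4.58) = 0.59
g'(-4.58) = 0.18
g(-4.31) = 0.64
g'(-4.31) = 0.24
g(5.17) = -1.04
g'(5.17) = 0.36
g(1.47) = 6.92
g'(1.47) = 6.87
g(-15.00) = 0.18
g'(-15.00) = 0.01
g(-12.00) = 0.22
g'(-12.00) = 0.02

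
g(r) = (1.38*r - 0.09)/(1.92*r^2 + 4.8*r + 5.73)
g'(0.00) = 0.25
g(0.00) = -0.02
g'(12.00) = -0.00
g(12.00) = 0.05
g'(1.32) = 0.02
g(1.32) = 0.11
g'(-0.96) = 0.67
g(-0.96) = -0.49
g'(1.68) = 0.00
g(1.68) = 0.12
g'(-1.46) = 0.28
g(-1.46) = -0.75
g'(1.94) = -0.00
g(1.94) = 0.12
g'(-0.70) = 0.62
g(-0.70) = -0.32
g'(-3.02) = -0.22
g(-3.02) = -0.49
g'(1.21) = 0.02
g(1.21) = 0.11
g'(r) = (-3.84*r - 4.8)*(1.38*r - 0.09)/(1.92*r^2 + 4.8*r + 5.73)^2 + 1.38/(1.92*r^2 + 4.8*r + 5.73) = (-2.6496*r^2 + 0.3456*r + 8.3394)/(3.6864*r^4 + 18.432*r^3 + 45.0432*r^2 + 55.008*r + 32.8329)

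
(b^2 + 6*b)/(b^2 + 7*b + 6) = b/(b + 1)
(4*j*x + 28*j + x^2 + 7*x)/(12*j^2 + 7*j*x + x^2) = (x + 7)/(3*j + x)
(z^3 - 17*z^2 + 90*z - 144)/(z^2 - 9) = (z^2 - 14*z + 48)/(z + 3)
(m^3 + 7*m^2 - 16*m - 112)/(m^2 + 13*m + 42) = (m^2 - 16)/(m + 6)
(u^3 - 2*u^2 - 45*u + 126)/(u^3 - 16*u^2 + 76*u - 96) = (u^2 + 4*u - 21)/(u^2 - 10*u + 16)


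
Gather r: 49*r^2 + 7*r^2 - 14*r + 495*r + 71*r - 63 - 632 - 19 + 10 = 56*r^2 + 552*r - 704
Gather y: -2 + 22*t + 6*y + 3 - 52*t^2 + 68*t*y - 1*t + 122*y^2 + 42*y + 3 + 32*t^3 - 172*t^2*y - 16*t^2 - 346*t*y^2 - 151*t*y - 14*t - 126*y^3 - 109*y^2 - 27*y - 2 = 32*t^3 - 68*t^2 + 7*t - 126*y^3 + y^2*(13 - 346*t) + y*(-172*t^2 - 83*t + 21) + 2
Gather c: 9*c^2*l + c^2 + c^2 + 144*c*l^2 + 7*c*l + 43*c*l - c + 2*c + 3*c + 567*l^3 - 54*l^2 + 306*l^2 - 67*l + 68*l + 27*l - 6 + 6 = c^2*(9*l + 2) + c*(144*l^2 + 50*l + 4) + 567*l^3 + 252*l^2 + 28*l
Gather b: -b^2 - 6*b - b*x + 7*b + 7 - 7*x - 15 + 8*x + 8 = -b^2 + b*(1 - x) + x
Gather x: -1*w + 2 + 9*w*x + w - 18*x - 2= x*(9*w - 18)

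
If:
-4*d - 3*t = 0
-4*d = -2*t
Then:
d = 0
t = 0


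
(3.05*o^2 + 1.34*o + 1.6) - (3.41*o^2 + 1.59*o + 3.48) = -0.36*o^2 - 0.25*o - 1.88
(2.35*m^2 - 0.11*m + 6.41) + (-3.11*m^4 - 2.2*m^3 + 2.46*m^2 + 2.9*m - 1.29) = -3.11*m^4 - 2.2*m^3 + 4.81*m^2 + 2.79*m + 5.12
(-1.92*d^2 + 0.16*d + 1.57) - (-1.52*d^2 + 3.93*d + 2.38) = -0.4*d^2 - 3.77*d - 0.81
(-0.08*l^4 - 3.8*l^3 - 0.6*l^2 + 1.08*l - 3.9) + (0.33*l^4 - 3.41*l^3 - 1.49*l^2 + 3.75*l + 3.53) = 0.25*l^4 - 7.21*l^3 - 2.09*l^2 + 4.83*l - 0.37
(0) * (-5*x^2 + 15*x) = 0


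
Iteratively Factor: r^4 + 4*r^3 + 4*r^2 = (r + 2)*(r^3 + 2*r^2) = r*(r + 2)*(r^2 + 2*r) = r*(r + 2)^2*(r)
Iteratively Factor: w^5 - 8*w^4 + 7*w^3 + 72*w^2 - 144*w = (w - 4)*(w^4 - 4*w^3 - 9*w^2 + 36*w) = w*(w - 4)*(w^3 - 4*w^2 - 9*w + 36) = w*(w - 4)*(w - 3)*(w^2 - w - 12) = w*(w - 4)*(w - 3)*(w + 3)*(w - 4)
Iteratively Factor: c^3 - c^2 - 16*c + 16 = (c - 1)*(c^2 - 16) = (c - 1)*(c + 4)*(c - 4)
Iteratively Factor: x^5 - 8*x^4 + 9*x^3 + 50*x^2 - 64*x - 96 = (x + 2)*(x^4 - 10*x^3 + 29*x^2 - 8*x - 48) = (x - 3)*(x + 2)*(x^3 - 7*x^2 + 8*x + 16) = (x - 4)*(x - 3)*(x + 2)*(x^2 - 3*x - 4) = (x - 4)*(x - 3)*(x + 1)*(x + 2)*(x - 4)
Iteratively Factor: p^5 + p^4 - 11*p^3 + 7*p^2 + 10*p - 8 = (p + 4)*(p^4 - 3*p^3 + p^2 + 3*p - 2) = (p - 2)*(p + 4)*(p^3 - p^2 - p + 1) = (p - 2)*(p - 1)*(p + 4)*(p^2 - 1) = (p - 2)*(p - 1)*(p + 1)*(p + 4)*(p - 1)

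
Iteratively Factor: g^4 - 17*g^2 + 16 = (g - 1)*(g^3 + g^2 - 16*g - 16) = (g - 1)*(g + 1)*(g^2 - 16) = (g - 1)*(g + 1)*(g + 4)*(g - 4)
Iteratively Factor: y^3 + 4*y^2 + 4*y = (y)*(y^2 + 4*y + 4) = y*(y + 2)*(y + 2)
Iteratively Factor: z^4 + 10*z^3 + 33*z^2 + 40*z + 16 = (z + 1)*(z^3 + 9*z^2 + 24*z + 16) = (z + 1)*(z + 4)*(z^2 + 5*z + 4) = (z + 1)^2*(z + 4)*(z + 4)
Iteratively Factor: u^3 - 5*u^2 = (u - 5)*(u^2) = u*(u - 5)*(u)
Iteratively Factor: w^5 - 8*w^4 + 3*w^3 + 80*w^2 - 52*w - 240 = (w + 2)*(w^4 - 10*w^3 + 23*w^2 + 34*w - 120) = (w - 5)*(w + 2)*(w^3 - 5*w^2 - 2*w + 24) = (w - 5)*(w - 3)*(w + 2)*(w^2 - 2*w - 8) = (w - 5)*(w - 4)*(w - 3)*(w + 2)*(w + 2)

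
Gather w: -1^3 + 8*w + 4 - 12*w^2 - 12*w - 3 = -12*w^2 - 4*w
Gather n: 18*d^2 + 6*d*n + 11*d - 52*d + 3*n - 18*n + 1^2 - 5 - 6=18*d^2 - 41*d + n*(6*d - 15) - 10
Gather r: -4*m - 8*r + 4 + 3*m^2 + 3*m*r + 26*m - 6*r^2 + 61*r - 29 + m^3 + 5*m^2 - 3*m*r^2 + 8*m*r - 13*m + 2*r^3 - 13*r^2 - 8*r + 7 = m^3 + 8*m^2 + 9*m + 2*r^3 + r^2*(-3*m - 19) + r*(11*m + 45) - 18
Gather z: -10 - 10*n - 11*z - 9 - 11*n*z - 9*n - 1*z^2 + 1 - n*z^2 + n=-18*n + z^2*(-n - 1) + z*(-11*n - 11) - 18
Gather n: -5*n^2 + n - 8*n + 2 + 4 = -5*n^2 - 7*n + 6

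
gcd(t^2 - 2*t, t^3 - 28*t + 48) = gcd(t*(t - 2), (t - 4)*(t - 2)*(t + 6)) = t - 2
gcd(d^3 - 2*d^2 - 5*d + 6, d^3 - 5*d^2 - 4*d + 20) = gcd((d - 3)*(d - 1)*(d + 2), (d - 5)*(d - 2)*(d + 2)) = d + 2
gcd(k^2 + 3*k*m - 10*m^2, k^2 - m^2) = 1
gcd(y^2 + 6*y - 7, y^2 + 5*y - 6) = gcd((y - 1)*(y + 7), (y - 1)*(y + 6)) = y - 1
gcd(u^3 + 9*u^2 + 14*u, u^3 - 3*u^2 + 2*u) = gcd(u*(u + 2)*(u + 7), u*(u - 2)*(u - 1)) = u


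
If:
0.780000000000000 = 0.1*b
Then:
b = 7.80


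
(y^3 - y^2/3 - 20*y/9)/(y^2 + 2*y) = (y^2 - y/3 - 20/9)/(y + 2)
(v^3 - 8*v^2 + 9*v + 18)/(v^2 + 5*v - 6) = (v^3 - 8*v^2 + 9*v + 18)/(v^2 + 5*v - 6)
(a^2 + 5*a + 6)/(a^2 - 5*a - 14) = (a + 3)/(a - 7)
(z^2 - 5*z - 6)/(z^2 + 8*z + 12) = (z^2 - 5*z - 6)/(z^2 + 8*z + 12)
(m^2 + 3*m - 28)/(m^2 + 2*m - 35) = (m - 4)/(m - 5)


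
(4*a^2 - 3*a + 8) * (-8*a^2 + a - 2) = -32*a^4 + 28*a^3 - 75*a^2 + 14*a - 16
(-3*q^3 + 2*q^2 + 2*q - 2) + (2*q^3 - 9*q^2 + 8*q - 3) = -q^3 - 7*q^2 + 10*q - 5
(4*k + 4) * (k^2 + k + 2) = 4*k^3 + 8*k^2 + 12*k + 8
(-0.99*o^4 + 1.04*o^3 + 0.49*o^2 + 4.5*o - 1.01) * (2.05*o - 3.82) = -2.0295*o^5 + 5.9138*o^4 - 2.9683*o^3 + 7.3532*o^2 - 19.2605*o + 3.8582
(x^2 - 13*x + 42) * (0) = 0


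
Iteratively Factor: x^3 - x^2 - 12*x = (x - 4)*(x^2 + 3*x) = x*(x - 4)*(x + 3)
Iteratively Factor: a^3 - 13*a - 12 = (a + 3)*(a^2 - 3*a - 4) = (a + 1)*(a + 3)*(a - 4)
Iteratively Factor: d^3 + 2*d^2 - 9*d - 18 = (d - 3)*(d^2 + 5*d + 6) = (d - 3)*(d + 3)*(d + 2)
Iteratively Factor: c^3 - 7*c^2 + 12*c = (c)*(c^2 - 7*c + 12) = c*(c - 4)*(c - 3)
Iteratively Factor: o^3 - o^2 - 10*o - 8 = (o + 2)*(o^2 - 3*o - 4) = (o - 4)*(o + 2)*(o + 1)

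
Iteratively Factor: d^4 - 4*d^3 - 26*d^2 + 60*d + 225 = (d + 3)*(d^3 - 7*d^2 - 5*d + 75) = (d + 3)^2*(d^2 - 10*d + 25) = (d - 5)*(d + 3)^2*(d - 5)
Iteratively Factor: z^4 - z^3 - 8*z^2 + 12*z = (z + 3)*(z^3 - 4*z^2 + 4*z) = z*(z + 3)*(z^2 - 4*z + 4) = z*(z - 2)*(z + 3)*(z - 2)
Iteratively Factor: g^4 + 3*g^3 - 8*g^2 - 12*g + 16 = (g - 2)*(g^3 + 5*g^2 + 2*g - 8) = (g - 2)*(g + 2)*(g^2 + 3*g - 4) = (g - 2)*(g - 1)*(g + 2)*(g + 4)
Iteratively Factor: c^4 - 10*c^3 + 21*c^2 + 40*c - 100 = (c - 2)*(c^3 - 8*c^2 + 5*c + 50) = (c - 5)*(c - 2)*(c^2 - 3*c - 10) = (c - 5)^2*(c - 2)*(c + 2)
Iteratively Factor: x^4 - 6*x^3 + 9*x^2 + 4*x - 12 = (x - 2)*(x^3 - 4*x^2 + x + 6) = (x - 2)*(x + 1)*(x^2 - 5*x + 6) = (x - 3)*(x - 2)*(x + 1)*(x - 2)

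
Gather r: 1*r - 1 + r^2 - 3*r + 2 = r^2 - 2*r + 1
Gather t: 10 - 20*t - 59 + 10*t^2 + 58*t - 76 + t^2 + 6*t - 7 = 11*t^2 + 44*t - 132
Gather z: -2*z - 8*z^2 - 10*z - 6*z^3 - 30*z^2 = -6*z^3 - 38*z^2 - 12*z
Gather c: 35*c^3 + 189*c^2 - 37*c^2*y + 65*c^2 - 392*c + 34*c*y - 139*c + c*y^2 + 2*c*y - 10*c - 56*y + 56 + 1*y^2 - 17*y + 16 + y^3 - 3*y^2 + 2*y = 35*c^3 + c^2*(254 - 37*y) + c*(y^2 + 36*y - 541) + y^3 - 2*y^2 - 71*y + 72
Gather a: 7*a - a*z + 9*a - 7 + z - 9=a*(16 - z) + z - 16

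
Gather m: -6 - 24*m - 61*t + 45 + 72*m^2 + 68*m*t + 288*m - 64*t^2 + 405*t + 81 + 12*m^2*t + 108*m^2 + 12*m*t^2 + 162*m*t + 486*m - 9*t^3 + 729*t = m^2*(12*t + 180) + m*(12*t^2 + 230*t + 750) - 9*t^3 - 64*t^2 + 1073*t + 120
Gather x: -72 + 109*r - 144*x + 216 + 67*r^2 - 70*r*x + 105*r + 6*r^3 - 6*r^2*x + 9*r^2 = 6*r^3 + 76*r^2 + 214*r + x*(-6*r^2 - 70*r - 144) + 144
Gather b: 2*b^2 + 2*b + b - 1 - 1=2*b^2 + 3*b - 2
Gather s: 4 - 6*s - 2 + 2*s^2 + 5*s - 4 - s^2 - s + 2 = s^2 - 2*s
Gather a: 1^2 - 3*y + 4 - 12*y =5 - 15*y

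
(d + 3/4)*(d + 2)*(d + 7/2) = d^3 + 25*d^2/4 + 89*d/8 + 21/4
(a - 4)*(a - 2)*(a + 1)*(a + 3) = a^4 - 2*a^3 - 13*a^2 + 14*a + 24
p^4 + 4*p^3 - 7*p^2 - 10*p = p*(p - 2)*(p + 1)*(p + 5)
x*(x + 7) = x^2 + 7*x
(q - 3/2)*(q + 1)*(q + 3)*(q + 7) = q^4 + 19*q^3/2 + 29*q^2/2 - 51*q/2 - 63/2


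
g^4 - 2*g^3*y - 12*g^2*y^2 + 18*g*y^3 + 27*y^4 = (g - 3*y)^2*(g + y)*(g + 3*y)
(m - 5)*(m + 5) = m^2 - 25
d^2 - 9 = (d - 3)*(d + 3)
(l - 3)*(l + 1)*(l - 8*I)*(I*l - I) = I*l^4 + 8*l^3 - 3*I*l^3 - 24*l^2 - I*l^2 - 8*l + 3*I*l + 24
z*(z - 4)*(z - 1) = z^3 - 5*z^2 + 4*z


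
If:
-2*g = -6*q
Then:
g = 3*q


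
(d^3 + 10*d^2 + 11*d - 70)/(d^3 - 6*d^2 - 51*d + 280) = (d^2 + 3*d - 10)/(d^2 - 13*d + 40)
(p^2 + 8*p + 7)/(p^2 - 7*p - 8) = (p + 7)/(p - 8)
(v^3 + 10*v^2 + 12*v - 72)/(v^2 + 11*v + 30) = (v^2 + 4*v - 12)/(v + 5)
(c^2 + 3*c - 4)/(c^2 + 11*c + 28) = (c - 1)/(c + 7)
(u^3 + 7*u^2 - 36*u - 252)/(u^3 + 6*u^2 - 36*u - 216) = (u + 7)/(u + 6)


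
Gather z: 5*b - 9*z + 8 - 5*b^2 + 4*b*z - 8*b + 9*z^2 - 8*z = -5*b^2 - 3*b + 9*z^2 + z*(4*b - 17) + 8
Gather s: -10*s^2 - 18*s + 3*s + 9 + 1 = -10*s^2 - 15*s + 10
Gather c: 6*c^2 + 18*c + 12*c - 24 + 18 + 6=6*c^2 + 30*c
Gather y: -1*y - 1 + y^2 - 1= y^2 - y - 2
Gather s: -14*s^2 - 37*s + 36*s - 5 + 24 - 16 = -14*s^2 - s + 3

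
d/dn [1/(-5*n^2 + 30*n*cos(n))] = 2*(3*n*sin(n) + n - 3*cos(n))/(5*n^2*(n - 6*cos(n))^2)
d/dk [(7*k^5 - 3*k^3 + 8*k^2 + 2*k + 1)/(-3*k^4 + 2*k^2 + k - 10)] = (-21*k^8 + 33*k^6 + 76*k^5 - 338*k^4 + 6*k^3 + 94*k^2 - 164*k - 21)/(9*k^8 - 12*k^6 - 6*k^5 + 64*k^4 + 4*k^3 - 39*k^2 - 20*k + 100)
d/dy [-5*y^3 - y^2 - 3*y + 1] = -15*y^2 - 2*y - 3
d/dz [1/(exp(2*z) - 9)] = -2*exp(2*z)/(exp(2*z) - 9)^2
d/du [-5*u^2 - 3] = -10*u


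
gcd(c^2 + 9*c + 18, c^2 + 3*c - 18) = c + 6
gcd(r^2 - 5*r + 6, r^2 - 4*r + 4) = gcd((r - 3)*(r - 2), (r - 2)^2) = r - 2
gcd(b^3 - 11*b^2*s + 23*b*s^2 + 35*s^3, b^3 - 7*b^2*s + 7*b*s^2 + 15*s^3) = -b^2 + 4*b*s + 5*s^2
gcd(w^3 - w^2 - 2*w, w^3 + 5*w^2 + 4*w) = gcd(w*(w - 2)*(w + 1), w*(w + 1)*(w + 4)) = w^2 + w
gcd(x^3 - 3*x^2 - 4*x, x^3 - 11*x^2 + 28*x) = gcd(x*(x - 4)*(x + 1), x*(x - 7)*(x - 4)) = x^2 - 4*x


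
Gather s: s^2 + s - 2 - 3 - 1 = s^2 + s - 6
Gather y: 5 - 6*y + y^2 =y^2 - 6*y + 5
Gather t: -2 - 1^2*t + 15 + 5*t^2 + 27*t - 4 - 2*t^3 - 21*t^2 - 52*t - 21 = -2*t^3 - 16*t^2 - 26*t - 12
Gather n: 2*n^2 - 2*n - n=2*n^2 - 3*n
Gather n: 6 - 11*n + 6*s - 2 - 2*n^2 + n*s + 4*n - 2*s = -2*n^2 + n*(s - 7) + 4*s + 4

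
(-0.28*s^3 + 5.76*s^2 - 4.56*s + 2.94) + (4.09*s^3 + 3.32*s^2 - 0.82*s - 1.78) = 3.81*s^3 + 9.08*s^2 - 5.38*s + 1.16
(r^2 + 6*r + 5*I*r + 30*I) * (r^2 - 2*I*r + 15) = r^4 + 6*r^3 + 3*I*r^3 + 25*r^2 + 18*I*r^2 + 150*r + 75*I*r + 450*I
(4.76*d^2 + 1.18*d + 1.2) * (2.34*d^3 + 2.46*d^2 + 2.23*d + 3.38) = 11.1384*d^5 + 14.4708*d^4 + 16.3256*d^3 + 21.6722*d^2 + 6.6644*d + 4.056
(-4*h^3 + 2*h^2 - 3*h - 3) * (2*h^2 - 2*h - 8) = -8*h^5 + 12*h^4 + 22*h^3 - 16*h^2 + 30*h + 24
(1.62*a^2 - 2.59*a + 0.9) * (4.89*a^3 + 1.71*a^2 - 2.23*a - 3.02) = 7.9218*a^5 - 9.8949*a^4 - 3.6405*a^3 + 2.4223*a^2 + 5.8148*a - 2.718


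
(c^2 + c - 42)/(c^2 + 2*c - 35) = (c - 6)/(c - 5)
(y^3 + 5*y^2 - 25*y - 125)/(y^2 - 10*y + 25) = (y^2 + 10*y + 25)/(y - 5)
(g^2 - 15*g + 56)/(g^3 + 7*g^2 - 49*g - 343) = (g - 8)/(g^2 + 14*g + 49)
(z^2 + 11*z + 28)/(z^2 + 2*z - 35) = (z + 4)/(z - 5)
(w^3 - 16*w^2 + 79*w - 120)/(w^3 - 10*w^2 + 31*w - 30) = (w - 8)/(w - 2)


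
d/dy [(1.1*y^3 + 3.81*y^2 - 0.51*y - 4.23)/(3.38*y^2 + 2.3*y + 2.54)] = (3.718*y^4 + 5.06*y^3 + 18.8688*y^2 + 47.9496*y + 8.4336)/(11.4244*y^4 + 15.548*y^3 + 22.4604*y^2 + 11.684*y + 6.4516)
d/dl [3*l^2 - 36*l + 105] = 6*l - 36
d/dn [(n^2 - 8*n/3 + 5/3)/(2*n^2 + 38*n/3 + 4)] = (81*n^2 + 6*n - 143)/(2*(9*n^4 + 114*n^3 + 397*n^2 + 228*n + 36))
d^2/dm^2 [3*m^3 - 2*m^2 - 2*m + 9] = 18*m - 4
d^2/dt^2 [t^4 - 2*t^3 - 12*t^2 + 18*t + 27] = 12*t^2 - 12*t - 24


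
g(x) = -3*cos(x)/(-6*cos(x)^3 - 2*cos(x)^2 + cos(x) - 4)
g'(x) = -3*(-18*sin(x)*cos(x)^2 - 4*sin(x)*cos(x) + sin(x))*cos(x)/(-6*cos(x)^3 - 2*cos(x)^2 + cos(x) - 4)^2 + 3*sin(x)/(-6*cos(x)^3 - 2*cos(x)^2 + cos(x) - 4) = 24*(6*cos(x)^3 + cos(x)^2 - 2)*sin(x)/(-4*sin(x)^2 + 7*cos(x) + 3*cos(3*x) + 12)^2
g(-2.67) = -1.20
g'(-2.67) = 2.97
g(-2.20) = -0.44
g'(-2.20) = 0.85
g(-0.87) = 0.33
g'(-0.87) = -0.00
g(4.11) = -0.41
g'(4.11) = 0.81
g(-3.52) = -1.51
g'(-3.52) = -3.89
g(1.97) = -0.27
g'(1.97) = -0.65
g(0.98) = 0.33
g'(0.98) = -0.13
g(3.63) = -1.15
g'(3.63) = 2.82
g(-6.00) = 0.28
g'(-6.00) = 0.07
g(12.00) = 0.31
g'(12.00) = -0.11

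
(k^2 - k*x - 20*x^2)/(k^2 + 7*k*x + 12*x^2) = (k - 5*x)/(k + 3*x)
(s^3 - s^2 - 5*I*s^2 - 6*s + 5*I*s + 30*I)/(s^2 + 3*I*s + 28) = (s^3 - s^2*(1 + 5*I) + s*(-6 + 5*I) + 30*I)/(s^2 + 3*I*s + 28)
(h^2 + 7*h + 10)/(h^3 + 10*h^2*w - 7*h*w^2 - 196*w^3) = (h^2 + 7*h + 10)/(h^3 + 10*h^2*w - 7*h*w^2 - 196*w^3)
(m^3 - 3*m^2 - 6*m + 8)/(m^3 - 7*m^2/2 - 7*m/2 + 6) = 2*(m + 2)/(2*m + 3)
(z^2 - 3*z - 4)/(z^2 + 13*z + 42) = (z^2 - 3*z - 4)/(z^2 + 13*z + 42)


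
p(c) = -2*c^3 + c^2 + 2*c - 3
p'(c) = -6*c^2 + 2*c + 2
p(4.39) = -144.16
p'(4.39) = -104.85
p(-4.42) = 180.40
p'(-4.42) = -124.06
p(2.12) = -13.32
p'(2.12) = -20.73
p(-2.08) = 15.16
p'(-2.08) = -28.12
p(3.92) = -100.27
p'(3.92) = -82.36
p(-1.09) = -1.40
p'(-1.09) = -7.31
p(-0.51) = -3.49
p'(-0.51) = -0.58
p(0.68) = -1.81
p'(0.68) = 0.59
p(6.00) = -387.00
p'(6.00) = -202.00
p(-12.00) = 3573.00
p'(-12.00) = -886.00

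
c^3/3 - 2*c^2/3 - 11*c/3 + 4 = (c/3 + 1)*(c - 4)*(c - 1)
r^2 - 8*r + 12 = (r - 6)*(r - 2)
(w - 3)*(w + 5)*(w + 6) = w^3 + 8*w^2 - 3*w - 90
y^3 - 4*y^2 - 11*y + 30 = (y - 5)*(y - 2)*(y + 3)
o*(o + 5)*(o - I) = o^3 + 5*o^2 - I*o^2 - 5*I*o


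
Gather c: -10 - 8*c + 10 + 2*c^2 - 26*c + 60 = 2*c^2 - 34*c + 60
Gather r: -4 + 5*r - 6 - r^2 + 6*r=-r^2 + 11*r - 10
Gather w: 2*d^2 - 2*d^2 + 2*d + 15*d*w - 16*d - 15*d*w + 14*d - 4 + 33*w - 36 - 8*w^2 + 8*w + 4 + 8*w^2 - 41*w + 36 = 0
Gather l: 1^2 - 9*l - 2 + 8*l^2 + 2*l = 8*l^2 - 7*l - 1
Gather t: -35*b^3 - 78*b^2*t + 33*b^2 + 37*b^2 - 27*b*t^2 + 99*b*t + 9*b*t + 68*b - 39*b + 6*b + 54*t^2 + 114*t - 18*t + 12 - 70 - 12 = -35*b^3 + 70*b^2 + 35*b + t^2*(54 - 27*b) + t*(-78*b^2 + 108*b + 96) - 70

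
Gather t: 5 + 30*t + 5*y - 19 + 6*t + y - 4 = 36*t + 6*y - 18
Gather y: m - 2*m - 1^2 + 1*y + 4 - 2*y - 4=-m - y - 1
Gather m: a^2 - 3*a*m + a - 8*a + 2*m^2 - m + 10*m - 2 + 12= a^2 - 7*a + 2*m^2 + m*(9 - 3*a) + 10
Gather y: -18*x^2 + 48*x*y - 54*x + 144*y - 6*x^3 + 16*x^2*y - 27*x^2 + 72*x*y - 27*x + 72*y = -6*x^3 - 45*x^2 - 81*x + y*(16*x^2 + 120*x + 216)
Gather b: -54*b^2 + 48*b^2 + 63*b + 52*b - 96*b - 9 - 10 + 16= -6*b^2 + 19*b - 3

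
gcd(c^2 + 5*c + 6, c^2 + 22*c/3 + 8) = 1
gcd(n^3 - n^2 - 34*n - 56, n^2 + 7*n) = 1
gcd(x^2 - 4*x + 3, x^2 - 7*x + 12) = x - 3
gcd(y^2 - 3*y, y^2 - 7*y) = y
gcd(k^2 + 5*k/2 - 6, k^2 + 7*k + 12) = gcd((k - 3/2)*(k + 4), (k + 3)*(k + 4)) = k + 4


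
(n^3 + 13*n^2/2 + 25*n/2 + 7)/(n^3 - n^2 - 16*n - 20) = (2*n^2 + 9*n + 7)/(2*(n^2 - 3*n - 10))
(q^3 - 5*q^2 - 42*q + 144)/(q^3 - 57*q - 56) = (q^2 + 3*q - 18)/(q^2 + 8*q + 7)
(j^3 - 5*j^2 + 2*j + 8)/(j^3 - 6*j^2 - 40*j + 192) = (j^2 - j - 2)/(j^2 - 2*j - 48)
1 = 1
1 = 1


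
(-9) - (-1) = -8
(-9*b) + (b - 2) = -8*b - 2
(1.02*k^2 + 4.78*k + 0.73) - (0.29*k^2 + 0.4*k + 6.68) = 0.73*k^2 + 4.38*k - 5.95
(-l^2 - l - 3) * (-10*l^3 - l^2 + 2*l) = 10*l^5 + 11*l^4 + 29*l^3 + l^2 - 6*l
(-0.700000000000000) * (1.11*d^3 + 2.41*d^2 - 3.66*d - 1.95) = -0.777*d^3 - 1.687*d^2 + 2.562*d + 1.365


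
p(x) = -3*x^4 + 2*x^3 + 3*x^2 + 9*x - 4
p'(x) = -12*x^3 + 6*x^2 + 6*x + 9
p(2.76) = -88.34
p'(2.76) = -181.03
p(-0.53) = -8.46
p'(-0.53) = 9.29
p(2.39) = -35.93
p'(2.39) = -106.21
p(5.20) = -1788.35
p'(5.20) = -1484.86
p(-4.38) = -1258.05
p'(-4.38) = 1106.16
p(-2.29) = -115.40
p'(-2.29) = 170.83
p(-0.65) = -9.67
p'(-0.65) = 10.93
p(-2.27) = -112.02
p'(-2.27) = 166.66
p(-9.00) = -20983.00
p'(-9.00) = 9189.00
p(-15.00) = -158089.00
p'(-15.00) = 41769.00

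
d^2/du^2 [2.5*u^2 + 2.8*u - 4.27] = 5.00000000000000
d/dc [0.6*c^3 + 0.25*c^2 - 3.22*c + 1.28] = 1.8*c^2 + 0.5*c - 3.22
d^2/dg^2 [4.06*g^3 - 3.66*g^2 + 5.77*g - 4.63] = 24.36*g - 7.32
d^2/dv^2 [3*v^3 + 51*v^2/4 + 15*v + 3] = 18*v + 51/2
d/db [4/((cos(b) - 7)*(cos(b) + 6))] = 4*(-sin(b) + sin(2*b))/((cos(b) - 7)^2*(cos(b) + 6)^2)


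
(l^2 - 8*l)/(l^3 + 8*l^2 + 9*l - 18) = l*(l - 8)/(l^3 + 8*l^2 + 9*l - 18)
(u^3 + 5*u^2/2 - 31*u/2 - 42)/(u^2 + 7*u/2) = u - 1 - 12/u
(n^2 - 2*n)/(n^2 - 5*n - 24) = n*(2 - n)/(-n^2 + 5*n + 24)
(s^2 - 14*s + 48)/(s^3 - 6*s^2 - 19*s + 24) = (s - 6)/(s^2 + 2*s - 3)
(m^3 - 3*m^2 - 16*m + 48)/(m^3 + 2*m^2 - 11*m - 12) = (m - 4)/(m + 1)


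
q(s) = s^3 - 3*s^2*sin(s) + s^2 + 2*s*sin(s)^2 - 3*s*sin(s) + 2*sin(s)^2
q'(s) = -3*s^2*cos(s) + 3*s^2 + 4*s*sin(s)*cos(s) - 6*s*sin(s) - 3*s*cos(s) + 2*s + 2*sin(s)^2 + 4*sin(s)*cos(s) - 3*sin(s)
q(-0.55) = -0.01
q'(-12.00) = 91.51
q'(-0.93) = -0.07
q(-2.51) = -3.85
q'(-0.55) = 0.03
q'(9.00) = 468.83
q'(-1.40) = -0.32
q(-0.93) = -0.01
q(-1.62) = 0.15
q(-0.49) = -0.00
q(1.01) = -0.22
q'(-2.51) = 13.76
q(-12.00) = -1802.82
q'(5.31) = 57.09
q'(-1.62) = -0.06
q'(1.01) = -0.78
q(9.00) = 702.12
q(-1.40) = 0.09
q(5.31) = 269.64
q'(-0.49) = 0.03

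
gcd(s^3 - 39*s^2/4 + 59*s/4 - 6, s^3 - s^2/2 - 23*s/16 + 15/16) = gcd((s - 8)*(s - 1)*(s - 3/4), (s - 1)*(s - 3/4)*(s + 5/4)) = s^2 - 7*s/4 + 3/4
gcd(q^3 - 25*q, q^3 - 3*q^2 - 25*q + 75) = q^2 - 25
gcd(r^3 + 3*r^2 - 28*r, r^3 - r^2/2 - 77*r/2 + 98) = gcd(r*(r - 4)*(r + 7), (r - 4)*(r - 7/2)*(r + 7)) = r^2 + 3*r - 28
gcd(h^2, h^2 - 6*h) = h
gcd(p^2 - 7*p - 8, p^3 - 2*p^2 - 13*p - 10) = p + 1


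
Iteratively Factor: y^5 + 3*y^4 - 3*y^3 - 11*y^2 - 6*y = (y)*(y^4 + 3*y^3 - 3*y^2 - 11*y - 6) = y*(y - 2)*(y^3 + 5*y^2 + 7*y + 3) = y*(y - 2)*(y + 1)*(y^2 + 4*y + 3) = y*(y - 2)*(y + 1)*(y + 3)*(y + 1)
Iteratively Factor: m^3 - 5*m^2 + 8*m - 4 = (m - 2)*(m^2 - 3*m + 2) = (m - 2)*(m - 1)*(m - 2)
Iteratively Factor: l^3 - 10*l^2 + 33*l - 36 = (l - 3)*(l^2 - 7*l + 12) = (l - 4)*(l - 3)*(l - 3)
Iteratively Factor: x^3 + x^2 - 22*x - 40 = (x + 4)*(x^2 - 3*x - 10) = (x - 5)*(x + 4)*(x + 2)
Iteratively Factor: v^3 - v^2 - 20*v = (v)*(v^2 - v - 20) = v*(v + 4)*(v - 5)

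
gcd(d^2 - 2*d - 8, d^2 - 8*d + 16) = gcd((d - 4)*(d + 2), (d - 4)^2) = d - 4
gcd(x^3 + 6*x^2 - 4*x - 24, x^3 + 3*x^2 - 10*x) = x - 2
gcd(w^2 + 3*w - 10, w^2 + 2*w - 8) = w - 2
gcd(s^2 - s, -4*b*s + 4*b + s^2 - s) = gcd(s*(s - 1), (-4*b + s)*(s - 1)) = s - 1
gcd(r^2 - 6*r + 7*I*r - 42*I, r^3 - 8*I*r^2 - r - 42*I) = 1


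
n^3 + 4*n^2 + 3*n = n*(n + 1)*(n + 3)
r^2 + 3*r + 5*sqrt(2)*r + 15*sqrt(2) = (r + 3)*(r + 5*sqrt(2))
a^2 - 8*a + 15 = (a - 5)*(a - 3)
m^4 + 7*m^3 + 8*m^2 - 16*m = m*(m - 1)*(m + 4)^2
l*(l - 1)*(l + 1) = l^3 - l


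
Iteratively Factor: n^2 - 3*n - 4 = (n - 4)*(n + 1)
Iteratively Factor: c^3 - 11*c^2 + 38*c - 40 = (c - 5)*(c^2 - 6*c + 8) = (c - 5)*(c - 4)*(c - 2)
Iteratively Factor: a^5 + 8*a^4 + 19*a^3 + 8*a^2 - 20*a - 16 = (a - 1)*(a^4 + 9*a^3 + 28*a^2 + 36*a + 16) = (a - 1)*(a + 2)*(a^3 + 7*a^2 + 14*a + 8) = (a - 1)*(a + 2)*(a + 4)*(a^2 + 3*a + 2) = (a - 1)*(a + 1)*(a + 2)*(a + 4)*(a + 2)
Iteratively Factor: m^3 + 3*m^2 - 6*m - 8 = (m + 1)*(m^2 + 2*m - 8) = (m - 2)*(m + 1)*(m + 4)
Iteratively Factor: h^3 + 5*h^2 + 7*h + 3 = (h + 1)*(h^2 + 4*h + 3) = (h + 1)^2*(h + 3)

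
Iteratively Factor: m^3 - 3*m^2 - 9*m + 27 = (m - 3)*(m^2 - 9) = (m - 3)^2*(m + 3)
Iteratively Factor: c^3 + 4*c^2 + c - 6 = (c + 2)*(c^2 + 2*c - 3) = (c + 2)*(c + 3)*(c - 1)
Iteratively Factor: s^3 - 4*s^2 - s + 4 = (s + 1)*(s^2 - 5*s + 4) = (s - 1)*(s + 1)*(s - 4)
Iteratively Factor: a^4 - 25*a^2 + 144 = (a - 3)*(a^3 + 3*a^2 - 16*a - 48) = (a - 3)*(a + 3)*(a^2 - 16) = (a - 4)*(a - 3)*(a + 3)*(a + 4)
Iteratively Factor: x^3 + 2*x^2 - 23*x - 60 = (x + 4)*(x^2 - 2*x - 15) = (x + 3)*(x + 4)*(x - 5)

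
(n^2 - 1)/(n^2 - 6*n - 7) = (n - 1)/(n - 7)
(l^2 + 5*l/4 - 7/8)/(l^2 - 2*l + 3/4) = (4*l + 7)/(2*(2*l - 3))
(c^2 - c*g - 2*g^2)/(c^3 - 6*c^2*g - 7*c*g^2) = (c - 2*g)/(c*(c - 7*g))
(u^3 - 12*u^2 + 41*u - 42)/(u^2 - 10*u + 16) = (u^2 - 10*u + 21)/(u - 8)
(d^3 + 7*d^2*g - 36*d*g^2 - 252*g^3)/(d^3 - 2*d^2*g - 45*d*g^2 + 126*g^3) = (d + 6*g)/(d - 3*g)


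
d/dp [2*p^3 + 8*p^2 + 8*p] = 6*p^2 + 16*p + 8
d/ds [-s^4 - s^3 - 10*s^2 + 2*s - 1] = -4*s^3 - 3*s^2 - 20*s + 2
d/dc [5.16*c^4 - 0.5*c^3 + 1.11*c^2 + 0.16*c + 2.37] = 20.64*c^3 - 1.5*c^2 + 2.22*c + 0.16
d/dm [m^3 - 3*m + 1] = 3*m^2 - 3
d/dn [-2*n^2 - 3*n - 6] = -4*n - 3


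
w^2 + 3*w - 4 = (w - 1)*(w + 4)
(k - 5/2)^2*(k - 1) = k^3 - 6*k^2 + 45*k/4 - 25/4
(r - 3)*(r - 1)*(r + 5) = r^3 + r^2 - 17*r + 15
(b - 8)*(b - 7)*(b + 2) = b^3 - 13*b^2 + 26*b + 112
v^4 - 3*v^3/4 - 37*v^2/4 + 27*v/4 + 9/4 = (v - 3)*(v - 1)*(v + 1/4)*(v + 3)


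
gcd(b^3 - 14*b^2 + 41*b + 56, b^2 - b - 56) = b - 8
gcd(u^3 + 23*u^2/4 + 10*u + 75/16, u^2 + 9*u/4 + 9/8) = u + 3/4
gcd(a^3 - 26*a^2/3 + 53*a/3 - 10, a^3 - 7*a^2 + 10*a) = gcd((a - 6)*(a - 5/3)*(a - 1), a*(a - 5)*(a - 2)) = 1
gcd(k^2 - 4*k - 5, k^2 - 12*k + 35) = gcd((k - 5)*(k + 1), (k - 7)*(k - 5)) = k - 5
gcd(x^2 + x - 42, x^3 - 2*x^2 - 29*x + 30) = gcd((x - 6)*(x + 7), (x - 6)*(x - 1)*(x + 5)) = x - 6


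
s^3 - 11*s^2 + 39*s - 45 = (s - 5)*(s - 3)^2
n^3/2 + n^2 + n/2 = n*(n/2 + 1/2)*(n + 1)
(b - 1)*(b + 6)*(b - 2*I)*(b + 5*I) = b^4 + 5*b^3 + 3*I*b^3 + 4*b^2 + 15*I*b^2 + 50*b - 18*I*b - 60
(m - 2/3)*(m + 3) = m^2 + 7*m/3 - 2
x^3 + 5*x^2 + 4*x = x*(x + 1)*(x + 4)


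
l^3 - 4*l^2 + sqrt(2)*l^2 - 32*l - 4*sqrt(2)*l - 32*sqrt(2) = (l - 8)*(l + 4)*(l + sqrt(2))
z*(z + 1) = z^2 + z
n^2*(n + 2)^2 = n^4 + 4*n^3 + 4*n^2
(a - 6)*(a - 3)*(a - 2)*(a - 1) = a^4 - 12*a^3 + 47*a^2 - 72*a + 36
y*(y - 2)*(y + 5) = y^3 + 3*y^2 - 10*y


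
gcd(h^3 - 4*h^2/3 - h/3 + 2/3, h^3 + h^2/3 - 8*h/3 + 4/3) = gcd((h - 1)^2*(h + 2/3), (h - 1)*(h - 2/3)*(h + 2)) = h - 1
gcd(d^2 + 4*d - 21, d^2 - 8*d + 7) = 1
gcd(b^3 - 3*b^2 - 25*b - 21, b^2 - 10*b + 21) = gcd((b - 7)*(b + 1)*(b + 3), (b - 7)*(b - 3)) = b - 7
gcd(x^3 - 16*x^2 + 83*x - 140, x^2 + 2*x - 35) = x - 5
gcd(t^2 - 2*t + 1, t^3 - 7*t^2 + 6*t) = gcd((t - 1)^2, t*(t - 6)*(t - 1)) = t - 1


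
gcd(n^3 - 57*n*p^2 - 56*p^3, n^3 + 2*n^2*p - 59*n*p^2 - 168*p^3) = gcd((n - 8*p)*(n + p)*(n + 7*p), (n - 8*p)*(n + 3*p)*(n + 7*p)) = -n^2 + n*p + 56*p^2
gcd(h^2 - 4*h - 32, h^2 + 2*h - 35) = 1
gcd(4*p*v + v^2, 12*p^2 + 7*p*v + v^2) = 4*p + v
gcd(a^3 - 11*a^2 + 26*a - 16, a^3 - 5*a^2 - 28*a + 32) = a^2 - 9*a + 8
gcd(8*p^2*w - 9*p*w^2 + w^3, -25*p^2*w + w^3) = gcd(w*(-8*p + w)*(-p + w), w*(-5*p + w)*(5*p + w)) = w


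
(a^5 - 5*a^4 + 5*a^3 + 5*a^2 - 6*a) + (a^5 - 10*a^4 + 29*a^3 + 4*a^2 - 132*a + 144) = 2*a^5 - 15*a^4 + 34*a^3 + 9*a^2 - 138*a + 144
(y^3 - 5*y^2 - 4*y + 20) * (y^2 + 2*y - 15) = y^5 - 3*y^4 - 29*y^3 + 87*y^2 + 100*y - 300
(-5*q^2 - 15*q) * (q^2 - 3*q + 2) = -5*q^4 + 35*q^2 - 30*q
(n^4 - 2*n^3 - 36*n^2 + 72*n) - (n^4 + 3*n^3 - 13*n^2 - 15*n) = -5*n^3 - 23*n^2 + 87*n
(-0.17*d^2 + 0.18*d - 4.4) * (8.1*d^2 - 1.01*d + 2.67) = -1.377*d^4 + 1.6297*d^3 - 36.2757*d^2 + 4.9246*d - 11.748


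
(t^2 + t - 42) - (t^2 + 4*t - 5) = -3*t - 37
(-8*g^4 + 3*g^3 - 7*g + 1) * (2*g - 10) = -16*g^5 + 86*g^4 - 30*g^3 - 14*g^2 + 72*g - 10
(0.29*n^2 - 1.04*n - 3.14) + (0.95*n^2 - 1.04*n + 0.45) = 1.24*n^2 - 2.08*n - 2.69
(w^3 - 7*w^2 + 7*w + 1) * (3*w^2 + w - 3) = 3*w^5 - 20*w^4 + 11*w^3 + 31*w^2 - 20*w - 3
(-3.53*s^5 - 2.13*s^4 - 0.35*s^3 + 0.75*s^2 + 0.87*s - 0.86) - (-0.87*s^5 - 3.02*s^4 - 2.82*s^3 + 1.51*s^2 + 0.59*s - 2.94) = -2.66*s^5 + 0.89*s^4 + 2.47*s^3 - 0.76*s^2 + 0.28*s + 2.08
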